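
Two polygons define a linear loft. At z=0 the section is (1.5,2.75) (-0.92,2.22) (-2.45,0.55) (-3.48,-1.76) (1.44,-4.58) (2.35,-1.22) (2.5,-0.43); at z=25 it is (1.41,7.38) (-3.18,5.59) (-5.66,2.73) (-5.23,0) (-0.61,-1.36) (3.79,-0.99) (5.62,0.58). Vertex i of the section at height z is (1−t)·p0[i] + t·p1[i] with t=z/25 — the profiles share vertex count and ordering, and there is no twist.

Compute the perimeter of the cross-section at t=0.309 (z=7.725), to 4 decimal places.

Perimeter at t=0.309: 22.9549

Cross-section at t=0.309: each vertex is (1-t)·p0[i] + t·p1[i].
  v1: (1-0.309)·(1.5,2.75) + 0.309·(1.41,7.38) = (1.4722,4.1807)
  v2: (1-0.309)·(-0.92,2.22) + 0.309·(-3.18,5.59) = (-1.6183,3.2613)
  v3: (1-0.309)·(-2.45,0.55) + 0.309·(-5.66,2.73) = (-3.4419,1.2236)
  v4: (1-0.309)·(-3.48,-1.76) + 0.309·(-5.23,0) = (-4.0208,-1.2162)
  v5: (1-0.309)·(1.44,-4.58) + 0.309·(-0.61,-1.36) = (0.8066,-3.5850)
  v6: (1-0.309)·(2.35,-1.22) + 0.309·(3.79,-0.99) = (2.7950,-1.1489)
  v7: (1-0.309)·(2.5,-0.43) + 0.309·(5.62,0.58) = (3.4641,-0.1179)
Perimeter = Σ |v_{i+1} − v_i|:
  edge 1→2: √(-3.0905² + -0.9193²) = 3.2244 (running 3.2244)
  edge 2→3: √(-1.8235² + -2.0377²) = 2.7345 (running 5.9589)
  edge 3→4: √(-0.5789² + -2.4398²) = 2.5075 (running 8.4664)
  edge 4→5: √(4.8273² + -2.3689²) = 5.3772 (running 13.8436)
  edge 5→6: √(1.9884² + 2.4361²) = 3.1446 (running 16.9882)
  edge 6→7: √(0.6691² + 1.0310²) = 1.2291 (running 18.2173)
  edge 7→1: √(-1.9919² + 4.2986²) = 4.7377 (running 22.9549)
Perimeter = 22.9549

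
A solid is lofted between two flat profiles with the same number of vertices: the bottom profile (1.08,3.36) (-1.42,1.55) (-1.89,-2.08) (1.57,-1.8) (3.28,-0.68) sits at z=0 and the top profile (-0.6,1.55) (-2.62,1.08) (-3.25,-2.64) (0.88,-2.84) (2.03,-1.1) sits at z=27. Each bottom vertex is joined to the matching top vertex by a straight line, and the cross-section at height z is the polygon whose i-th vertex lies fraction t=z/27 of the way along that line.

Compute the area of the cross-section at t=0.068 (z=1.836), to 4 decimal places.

Area at t=0.068: 17.6876

Cross-section at t=0.068: each vertex is (1-t)·p0[i] + t·p1[i].
  v1: (1-0.068)·(1.08,3.36) + 0.068·(-0.6,1.55) = (0.9658,3.2369)
  v2: (1-0.068)·(-1.42,1.55) + 0.068·(-2.62,1.08) = (-1.5016,1.5180)
  v3: (1-0.068)·(-1.89,-2.08) + 0.068·(-3.25,-2.64) = (-1.9825,-2.1181)
  v4: (1-0.068)·(1.57,-1.8) + 0.068·(0.88,-2.84) = (1.5231,-1.8707)
  v5: (1-0.068)·(3.28,-0.68) + 0.068·(2.03,-1.1) = (3.1950,-0.7086)
Shoelace sum Σ(x_i·y_{i+1} − x_{i+1}·y_i):
  i=1: 0.9658·1.5180 − -1.5016·3.2369 = +6.3266 (running +6.3266)
  i=2: -1.5016·-2.1181 − -1.9825·1.5180 = +6.1900 (running +12.5166)
  i=3: -1.9825·-1.8707 − 1.5231·-2.1181 = +6.9347 (running +19.4513)
  i=4: 1.5231·-0.7086 − 3.1950·-1.8707 = +4.8978 (running +24.3490)
  i=5: 3.1950·3.2369 − 0.9658·-0.7086 = +11.0263 (running +35.3753)
Area = |Σ|/2 = |35.3753|/2 = 17.6876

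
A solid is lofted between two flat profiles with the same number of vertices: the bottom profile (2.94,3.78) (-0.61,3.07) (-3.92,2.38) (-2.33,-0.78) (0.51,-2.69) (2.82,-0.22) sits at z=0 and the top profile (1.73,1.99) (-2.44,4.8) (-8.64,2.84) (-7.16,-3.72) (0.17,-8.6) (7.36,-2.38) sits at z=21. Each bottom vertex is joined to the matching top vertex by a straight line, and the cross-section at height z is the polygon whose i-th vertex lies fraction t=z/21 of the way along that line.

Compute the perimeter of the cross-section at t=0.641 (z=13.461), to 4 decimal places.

Cross-section at t=0.641: each vertex is (1-t)·p0[i] + t·p1[i].
  v1: (1-0.641)·(2.94,3.78) + 0.641·(1.73,1.99) = (2.1644,2.6326)
  v2: (1-0.641)·(-0.61,3.07) + 0.641·(-2.44,4.8) = (-1.7830,4.1789)
  v3: (1-0.641)·(-3.92,2.38) + 0.641·(-8.64,2.84) = (-6.9455,2.6749)
  v4: (1-0.641)·(-2.33,-0.78) + 0.641·(-7.16,-3.72) = (-5.4260,-2.6645)
  v5: (1-0.641)·(0.51,-2.69) + 0.641·(0.17,-8.6) = (0.2921,-6.4783)
  v6: (1-0.641)·(2.82,-0.22) + 0.641·(7.36,-2.38) = (5.7301,-1.6046)
Perimeter = Σ |v_{i+1} − v_i|:
  edge 1→2: √(-3.9474² + 1.5463²) = 4.2395 (running 4.2395)
  edge 2→3: √(-5.1625² + -1.5041²) = 5.3771 (running 9.6166)
  edge 3→4: √(1.5195² + -5.3394²) = 5.5514 (running 15.1680)
  edge 4→5: √(5.7181² + -3.8138²) = 6.8732 (running 22.0413)
  edge 5→6: √(5.4381² + 4.8737²) = 7.3025 (running 29.3437)
  edge 6→1: √(-3.5658² + 4.2372²) = 5.5379 (running 34.8816)
Perimeter = 34.8816

Perimeter at t=0.641: 34.8816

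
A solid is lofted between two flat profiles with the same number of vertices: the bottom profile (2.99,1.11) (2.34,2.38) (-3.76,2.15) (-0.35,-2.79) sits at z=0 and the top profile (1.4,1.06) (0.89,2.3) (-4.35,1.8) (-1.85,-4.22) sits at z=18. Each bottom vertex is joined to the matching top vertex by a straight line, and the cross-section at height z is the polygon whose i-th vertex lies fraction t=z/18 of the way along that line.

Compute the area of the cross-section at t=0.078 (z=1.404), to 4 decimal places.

Area at t=0.078: 18.9677

Cross-section at t=0.078: each vertex is (1-t)·p0[i] + t·p1[i].
  v1: (1-0.078)·(2.99,1.11) + 0.078·(1.4,1.06) = (2.8660,1.1061)
  v2: (1-0.078)·(2.34,2.38) + 0.078·(0.89,2.3) = (2.2269,2.3738)
  v3: (1-0.078)·(-3.76,2.15) + 0.078·(-4.35,1.8) = (-3.8060,2.1227)
  v4: (1-0.078)·(-0.35,-2.79) + 0.078·(-1.85,-4.22) = (-0.4670,-2.9015)
Shoelace sum Σ(x_i·y_{i+1} − x_{i+1}·y_i):
  i=1: 2.8660·2.3738 − 2.2269·1.1061 = +4.3400 (running +4.3400)
  i=2: 2.2269·2.1227 − -3.8060·2.3738 = +13.7616 (running +18.1016)
  i=3: -3.8060·-2.9015 − -0.4670·2.1227 = +12.0346 (running +30.1362)
  i=4: -0.4670·1.1061 − 2.8660·-2.9015 = +7.7992 (running +37.9354)
Area = |Σ|/2 = |37.9354|/2 = 18.9677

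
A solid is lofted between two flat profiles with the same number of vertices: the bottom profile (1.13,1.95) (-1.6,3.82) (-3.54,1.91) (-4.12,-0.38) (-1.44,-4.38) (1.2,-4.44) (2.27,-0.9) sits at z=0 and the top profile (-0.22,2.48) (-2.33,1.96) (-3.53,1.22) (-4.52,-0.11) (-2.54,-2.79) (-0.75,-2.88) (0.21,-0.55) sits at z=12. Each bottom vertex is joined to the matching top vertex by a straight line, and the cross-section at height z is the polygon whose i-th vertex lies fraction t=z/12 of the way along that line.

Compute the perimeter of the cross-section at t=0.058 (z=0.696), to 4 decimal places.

Perimeter at t=0.058: 22.1747

Cross-section at t=0.058: each vertex is (1-t)·p0[i] + t·p1[i].
  v1: (1-0.058)·(1.13,1.95) + 0.058·(-0.22,2.48) = (1.0517,1.9807)
  v2: (1-0.058)·(-1.6,3.82) + 0.058·(-2.33,1.96) = (-1.6423,3.7121)
  v3: (1-0.058)·(-3.54,1.91) + 0.058·(-3.53,1.22) = (-3.5394,1.8700)
  v4: (1-0.058)·(-4.12,-0.38) + 0.058·(-4.52,-0.11) = (-4.1432,-0.3643)
  v5: (1-0.058)·(-1.44,-4.38) + 0.058·(-2.54,-2.79) = (-1.5038,-4.2878)
  v6: (1-0.058)·(1.2,-4.44) + 0.058·(-0.75,-2.88) = (1.0869,-4.3495)
  v7: (1-0.058)·(2.27,-0.9) + 0.058·(0.21,-0.55) = (2.1505,-0.8797)
Perimeter = Σ |v_{i+1} − v_i|:
  edge 1→2: √(-2.6940² + 1.7314²) = 3.2024 (running 3.2024)
  edge 2→3: √(-1.8971² + -1.8421²) = 2.6443 (running 5.8467)
  edge 3→4: √(-0.6038² + -2.2343²) = 2.3145 (running 8.1612)
  edge 4→5: √(2.6394² + -3.9234²) = 4.7286 (running 12.8898)
  edge 5→6: √(2.5907² + -0.0617²) = 2.5914 (running 15.4813)
  edge 6→7: √(1.0636² + 3.4698²) = 3.6292 (running 19.1104)
  edge 7→1: √(-1.0988² + 2.8604²) = 3.0642 (running 22.1747)
Perimeter = 22.1747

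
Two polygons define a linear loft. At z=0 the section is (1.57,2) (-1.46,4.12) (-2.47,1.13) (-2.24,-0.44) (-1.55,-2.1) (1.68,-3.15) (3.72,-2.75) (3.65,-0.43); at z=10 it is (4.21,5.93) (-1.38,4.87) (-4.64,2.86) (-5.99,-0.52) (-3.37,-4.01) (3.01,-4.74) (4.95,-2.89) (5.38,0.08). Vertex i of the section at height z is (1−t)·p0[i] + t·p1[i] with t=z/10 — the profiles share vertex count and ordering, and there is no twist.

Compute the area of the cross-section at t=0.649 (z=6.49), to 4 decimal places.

Cross-section at t=0.649: each vertex is (1-t)·p0[i] + t·p1[i].
  v1: (1-0.649)·(1.57,2) + 0.649·(4.21,5.93) = (3.2834,4.5506)
  v2: (1-0.649)·(-1.46,4.12) + 0.649·(-1.38,4.87) = (-1.4081,4.6067)
  v3: (1-0.649)·(-2.47,1.13) + 0.649·(-4.64,2.86) = (-3.8783,2.2528)
  v4: (1-0.649)·(-2.24,-0.44) + 0.649·(-5.99,-0.52) = (-4.6738,-0.4919)
  v5: (1-0.649)·(-1.55,-2.1) + 0.649·(-3.37,-4.01) = (-2.7312,-3.3396)
  v6: (1-0.649)·(1.68,-3.15) + 0.649·(3.01,-4.74) = (2.5432,-4.1819)
  v7: (1-0.649)·(3.72,-2.75) + 0.649·(4.95,-2.89) = (4.5183,-2.8409)
  v8: (1-0.649)·(3.65,-0.43) + 0.649·(5.38,0.08) = (4.7728,-0.0990)
Shoelace sum Σ(x_i·y_{i+1} − x_{i+1}·y_i):
  i=1: 3.2834·4.6067 − -1.4081·4.5506 = +21.5332 (running +21.5332)
  i=2: -1.4081·2.2528 − -3.8783·4.6067 = +14.6944 (running +36.2276)
  i=3: -3.8783·-0.4919 − -4.6738·2.2528 = +12.4367 (running +48.6643)
  i=4: -4.6738·-3.3396 − -2.7312·-0.4919 = +14.2649 (running +62.9292)
  i=5: -2.7312·-4.1819 − 2.5432·-3.3396 = +19.9147 (running +82.8439)
  i=6: 2.5432·-2.8409 − 4.5183·-4.1819 = +11.6702 (running +94.5141)
  i=7: 4.5183·-0.0990 − 4.7728·-2.8409 = +13.1114 (running +107.6255)
  i=8: 4.7728·4.5506 − 3.2834·-0.0990 = +22.0439 (running +129.6694)
Area = |Σ|/2 = |129.6694|/2 = 64.8347

Area at t=0.649: 64.8347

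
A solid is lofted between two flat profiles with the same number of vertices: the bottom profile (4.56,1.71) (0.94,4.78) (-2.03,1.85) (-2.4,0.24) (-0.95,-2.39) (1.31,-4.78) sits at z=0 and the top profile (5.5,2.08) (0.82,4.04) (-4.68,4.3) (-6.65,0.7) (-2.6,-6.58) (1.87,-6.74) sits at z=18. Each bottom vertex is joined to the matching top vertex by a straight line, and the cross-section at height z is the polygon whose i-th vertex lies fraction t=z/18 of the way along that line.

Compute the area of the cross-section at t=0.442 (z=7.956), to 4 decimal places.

Cross-section at t=0.442: each vertex is (1-t)·p0[i] + t·p1[i].
  v1: (1-0.442)·(4.56,1.71) + 0.442·(5.5,2.08) = (4.9755,1.8735)
  v2: (1-0.442)·(0.94,4.78) + 0.442·(0.82,4.04) = (0.8870,4.4529)
  v3: (1-0.442)·(-2.03,1.85) + 0.442·(-4.68,4.3) = (-3.2013,2.9329)
  v4: (1-0.442)·(-2.4,0.24) + 0.442·(-6.65,0.7) = (-4.2785,0.4433)
  v5: (1-0.442)·(-0.95,-2.39) + 0.442·(-2.6,-6.58) = (-1.6793,-4.2420)
  v6: (1-0.442)·(1.31,-4.78) + 0.442·(1.87,-6.74) = (1.5575,-5.6463)
Shoelace sum Σ(x_i·y_{i+1} − x_{i+1}·y_i):
  i=1: 4.9755·4.4529 − 0.8870·1.8735 = +20.4937 (running +20.4937)
  i=2: 0.8870·2.9329 − -3.2013·4.4529 = +16.8565 (running +37.3502)
  i=3: -3.2013·0.4433 − -4.2785·2.9329 = +11.1292 (running +48.4794)
  i=4: -4.2785·-4.2420 − -1.6793·0.4433 = +18.8938 (running +67.3731)
  i=5: -1.6793·-5.6463 − 1.5575·-4.2420 = +16.0888 (running +83.4620)
  i=6: 1.5575·1.8735 − 4.9755·-5.6463 = +31.0112 (running +114.4732)
Area = |Σ|/2 = |114.4732|/2 = 57.2366

Area at t=0.442: 57.2366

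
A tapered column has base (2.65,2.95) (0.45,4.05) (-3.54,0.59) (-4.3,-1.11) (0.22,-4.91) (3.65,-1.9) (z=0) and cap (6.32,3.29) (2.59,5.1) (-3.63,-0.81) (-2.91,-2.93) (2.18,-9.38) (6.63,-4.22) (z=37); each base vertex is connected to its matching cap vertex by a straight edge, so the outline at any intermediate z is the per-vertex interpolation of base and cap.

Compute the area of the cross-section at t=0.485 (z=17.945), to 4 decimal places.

Area at t=0.485: 64.1897

Cross-section at t=0.485: each vertex is (1-t)·p0[i] + t·p1[i].
  v1: (1-0.485)·(2.65,2.95) + 0.485·(6.32,3.29) = (4.4299,3.1149)
  v2: (1-0.485)·(0.45,4.05) + 0.485·(2.59,5.1) = (1.4879,4.5592)
  v3: (1-0.485)·(-3.54,0.59) + 0.485·(-3.63,-0.81) = (-3.5837,-0.0890)
  v4: (1-0.485)·(-4.3,-1.11) + 0.485·(-2.91,-2.93) = (-3.6259,-1.9927)
  v5: (1-0.485)·(0.22,-4.91) + 0.485·(2.18,-9.38) = (1.1706,-7.0780)
  v6: (1-0.485)·(3.65,-1.9) + 0.485·(6.63,-4.22) = (5.0953,-3.0252)
Shoelace sum Σ(x_i·y_{i+1} − x_{i+1}·y_i):
  i=1: 4.4299·4.5592 − 1.4879·3.1149 = +15.5626 (running +15.5626)
  i=2: 1.4879·-0.0890 − -3.5837·4.5592 = +16.2063 (running +31.7689)
  i=3: -3.5837·-1.9927 − -3.6259·-0.0890 = +6.8184 (running +38.5874)
  i=4: -3.6259·-7.0780 − 1.1706·-1.9927 = +27.9962 (running +66.5836)
  i=5: 1.1706·-3.0252 − 5.0953·-7.0780 = +32.5230 (running +99.1066)
  i=6: 5.0953·3.1149 − 4.4299·-3.0252 = +29.2728 (running +128.3794)
Area = |Σ|/2 = |128.3794|/2 = 64.1897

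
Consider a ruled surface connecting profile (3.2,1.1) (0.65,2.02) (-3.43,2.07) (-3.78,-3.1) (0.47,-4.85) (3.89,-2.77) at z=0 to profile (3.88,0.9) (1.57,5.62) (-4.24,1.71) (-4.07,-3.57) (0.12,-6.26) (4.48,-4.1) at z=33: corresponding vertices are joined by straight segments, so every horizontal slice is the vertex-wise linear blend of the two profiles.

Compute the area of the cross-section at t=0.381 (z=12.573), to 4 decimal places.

Area at t=0.381: 51.8871

Cross-section at t=0.381: each vertex is (1-t)·p0[i] + t·p1[i].
  v1: (1-0.381)·(3.2,1.1) + 0.381·(3.88,0.9) = (3.4591,1.0238)
  v2: (1-0.381)·(0.65,2.02) + 0.381·(1.57,5.62) = (1.0005,3.3916)
  v3: (1-0.381)·(-3.43,2.07) + 0.381·(-4.24,1.71) = (-3.7386,1.9328)
  v4: (1-0.381)·(-3.78,-3.1) + 0.381·(-4.07,-3.57) = (-3.8905,-3.2791)
  v5: (1-0.381)·(0.47,-4.85) + 0.381·(0.12,-6.26) = (0.3366,-5.3872)
  v6: (1-0.381)·(3.89,-2.77) + 0.381·(4.48,-4.1) = (4.1148,-3.2767)
Shoelace sum Σ(x_i·y_{i+1} − x_{i+1}·y_i):
  i=1: 3.4591·3.3916 − 1.0005·1.0238 = +10.7075 (running +10.7075)
  i=2: 1.0005·1.9328 − -3.7386·3.3916 = +14.6137 (running +25.3212)
  i=3: -3.7386·-3.2791 − -3.8905·1.9328 = +19.7789 (running +45.1001)
  i=4: -3.8905·-5.3872 − 0.3366·-3.2791 = +22.0628 (running +67.1628)
  i=5: 0.3366·-3.2767 − 4.1148·-5.3872 = +21.0641 (running +88.2270)
  i=6: 4.1148·1.0238 − 3.4591·-3.2767 = +15.5472 (running +103.7742)
Area = |Σ|/2 = |103.7742|/2 = 51.8871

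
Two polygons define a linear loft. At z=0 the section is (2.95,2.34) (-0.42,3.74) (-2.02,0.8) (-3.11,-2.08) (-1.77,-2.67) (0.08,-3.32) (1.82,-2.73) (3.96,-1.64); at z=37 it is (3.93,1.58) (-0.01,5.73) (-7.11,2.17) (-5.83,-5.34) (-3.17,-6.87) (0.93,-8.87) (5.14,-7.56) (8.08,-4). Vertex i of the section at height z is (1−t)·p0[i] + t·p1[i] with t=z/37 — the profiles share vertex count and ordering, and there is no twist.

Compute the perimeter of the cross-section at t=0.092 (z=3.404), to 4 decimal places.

Perimeter at t=0.092: 23.6675

Cross-section at t=0.092: each vertex is (1-t)·p0[i] + t·p1[i].
  v1: (1-0.092)·(2.95,2.34) + 0.092·(3.93,1.58) = (3.0402,2.2701)
  v2: (1-0.092)·(-0.42,3.74) + 0.092·(-0.01,5.73) = (-0.3823,3.9231)
  v3: (1-0.092)·(-2.02,0.8) + 0.092·(-7.11,2.17) = (-2.4883,0.9260)
  v4: (1-0.092)·(-3.11,-2.08) + 0.092·(-5.83,-5.34) = (-3.3602,-2.3799)
  v5: (1-0.092)·(-1.77,-2.67) + 0.092·(-3.17,-6.87) = (-1.8988,-3.0564)
  v6: (1-0.092)·(0.08,-3.32) + 0.092·(0.93,-8.87) = (0.1582,-3.8306)
  v7: (1-0.092)·(1.82,-2.73) + 0.092·(5.14,-7.56) = (2.1254,-3.1744)
  v8: (1-0.092)·(3.96,-1.64) + 0.092·(8.08,-4) = (4.3390,-1.8571)
Perimeter = Σ |v_{i+1} − v_i|:
  edge 1→2: √(-3.4224² + 1.6530²) = 3.8007 (running 3.8007)
  edge 2→3: √(-2.1060² + -2.9970²) = 3.6630 (running 7.4637)
  edge 3→4: √(-0.8720² + -3.3060²) = 3.4190 (running 10.8827)
  edge 4→5: √(1.4614² + -0.6765²) = 1.6104 (running 12.4931)
  edge 5→6: √(2.0570² + -0.7742²) = 2.1979 (running 14.6910)
  edge 6→7: √(1.9672² + 0.6562²) = 2.0738 (running 16.7648)
  edge 7→8: √(2.2136² + 1.3172²) = 2.5759 (running 19.3407)
  edge 8→1: √(-1.2989² + 4.1272²) = 4.3268 (running 23.6675)
Perimeter = 23.6675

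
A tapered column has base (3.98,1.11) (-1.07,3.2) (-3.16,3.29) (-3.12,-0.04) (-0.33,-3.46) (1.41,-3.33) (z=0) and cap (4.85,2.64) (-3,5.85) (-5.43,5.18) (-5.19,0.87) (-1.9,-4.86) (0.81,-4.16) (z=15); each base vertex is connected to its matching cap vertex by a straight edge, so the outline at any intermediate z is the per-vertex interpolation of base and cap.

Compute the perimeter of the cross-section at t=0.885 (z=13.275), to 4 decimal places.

Cross-section at t=0.885: each vertex is (1-t)·p0[i] + t·p1[i].
  v1: (1-0.885)·(3.98,1.11) + 0.885·(4.85,2.64) = (4.7500,2.4641)
  v2: (1-0.885)·(-1.07,3.2) + 0.885·(-3,5.85) = (-2.7781,5.5453)
  v3: (1-0.885)·(-3.16,3.29) + 0.885·(-5.43,5.18) = (-5.1690,4.9627)
  v4: (1-0.885)·(-3.12,-0.04) + 0.885·(-5.19,0.87) = (-4.9520,0.7653)
  v5: (1-0.885)·(-0.33,-3.46) + 0.885·(-1.9,-4.86) = (-1.7194,-4.6990)
  v6: (1-0.885)·(1.41,-3.33) + 0.885·(0.81,-4.16) = (0.8790,-4.0645)
Perimeter = Σ |v_{i+1} − v_i|:
  edge 1→2: √(-7.5280² + 3.0812²) = 8.1342 (running 8.1342)
  edge 2→3: √(-2.3909² + -0.5826²) = 2.4609 (running 10.5950)
  edge 3→4: √(0.2170² + -4.1973²) = 4.2029 (running 14.7979)
  edge 4→5: √(3.2325² + -5.4643²) = 6.3489 (running 21.1468)
  edge 5→6: √(2.5985² + 0.6345²) = 2.6748 (running 23.8216)
  edge 6→1: √(3.8710² + 6.5286²) = 7.5899 (running 31.4115)
Perimeter = 31.4115

Perimeter at t=0.885: 31.4115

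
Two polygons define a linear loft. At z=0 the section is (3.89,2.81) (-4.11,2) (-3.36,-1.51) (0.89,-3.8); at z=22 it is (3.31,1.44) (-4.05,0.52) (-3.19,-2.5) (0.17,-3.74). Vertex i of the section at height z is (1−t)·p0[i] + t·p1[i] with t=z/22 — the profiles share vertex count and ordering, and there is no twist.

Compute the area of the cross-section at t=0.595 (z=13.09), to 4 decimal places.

Area at t=0.595: 25.8985

Cross-section at t=0.595: each vertex is (1-t)·p0[i] + t·p1[i].
  v1: (1-0.595)·(3.89,2.81) + 0.595·(3.31,1.44) = (3.5449,1.9949)
  v2: (1-0.595)·(-4.11,2) + 0.595·(-4.05,0.52) = (-4.0743,1.1194)
  v3: (1-0.595)·(-3.36,-1.51) + 0.595·(-3.19,-2.5) = (-3.2588,-2.0991)
  v4: (1-0.595)·(0.89,-3.8) + 0.595·(0.17,-3.74) = (0.4616,-3.7643)
Shoelace sum Σ(x_i·y_{i+1} − x_{i+1}·y_i):
  i=1: 3.5449·1.1194 − -4.0743·1.9949 = +12.0958 (running +12.0958)
  i=2: -4.0743·-2.0991 − -3.2588·1.1194 = +12.2001 (running +24.2959)
  i=3: -3.2588·-3.7643 − 0.4616·-2.0991 = +13.2362 (running +37.5321)
  i=4: 0.4616·1.9949 − 3.5449·-3.7643 = +14.2649 (running +51.7970)
Area = |Σ|/2 = |51.7970|/2 = 25.8985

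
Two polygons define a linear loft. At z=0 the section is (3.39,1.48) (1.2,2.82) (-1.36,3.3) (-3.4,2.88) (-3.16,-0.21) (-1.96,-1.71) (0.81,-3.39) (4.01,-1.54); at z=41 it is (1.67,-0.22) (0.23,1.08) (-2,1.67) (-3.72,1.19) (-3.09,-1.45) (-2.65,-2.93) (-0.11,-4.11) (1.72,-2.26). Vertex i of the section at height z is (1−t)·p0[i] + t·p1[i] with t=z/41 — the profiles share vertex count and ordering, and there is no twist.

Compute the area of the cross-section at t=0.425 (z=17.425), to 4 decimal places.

Area at t=0.425: 28.8424

Cross-section at t=0.425: each vertex is (1-t)·p0[i] + t·p1[i].
  v1: (1-0.425)·(3.39,1.48) + 0.425·(1.67,-0.22) = (2.6590,0.7575)
  v2: (1-0.425)·(1.2,2.82) + 0.425·(0.23,1.08) = (0.7877,2.0805)
  v3: (1-0.425)·(-1.36,3.3) + 0.425·(-2,1.67) = (-1.6320,2.6072)
  v4: (1-0.425)·(-3.4,2.88) + 0.425·(-3.72,1.19) = (-3.5360,2.1617)
  v5: (1-0.425)·(-3.16,-0.21) + 0.425·(-3.09,-1.45) = (-3.1302,-0.7370)
  v6: (1-0.425)·(-1.96,-1.71) + 0.425·(-2.65,-2.93) = (-2.2532,-2.2285)
  v7: (1-0.425)·(0.81,-3.39) + 0.425·(-0.11,-4.11) = (0.4190,-3.6960)
  v8: (1-0.425)·(4.01,-1.54) + 0.425·(1.72,-2.26) = (3.0367,-1.8460)
Shoelace sum Σ(x_i·y_{i+1} − x_{i+1}·y_i):
  i=1: 2.6590·2.0805 − 0.7877·0.7575 = +4.9353 (running +4.9353)
  i=2: 0.7877·2.6072 − -1.6320·2.0805 = +5.4492 (running +10.3846)
  i=3: -1.6320·2.1617 − -3.5360·2.6072 = +5.6913 (running +16.0758)
  i=4: -3.5360·-0.7370 − -3.1302·2.1617 = +9.3728 (running +25.4487)
  i=5: -3.1302·-2.2285 − -2.2532·-0.7370 = +5.3151 (running +30.7638)
  i=6: -2.2532·-3.6960 − 0.4190·-2.2285 = +9.2618 (running +40.0255)
  i=7: 0.4190·-1.8460 − 3.0367·-3.6960 = +10.4504 (running +50.4759)
  i=8: 3.0367·0.7575 − 2.6590·-1.8460 = +7.2089 (running +57.6848)
Area = |Σ|/2 = |57.6848|/2 = 28.8424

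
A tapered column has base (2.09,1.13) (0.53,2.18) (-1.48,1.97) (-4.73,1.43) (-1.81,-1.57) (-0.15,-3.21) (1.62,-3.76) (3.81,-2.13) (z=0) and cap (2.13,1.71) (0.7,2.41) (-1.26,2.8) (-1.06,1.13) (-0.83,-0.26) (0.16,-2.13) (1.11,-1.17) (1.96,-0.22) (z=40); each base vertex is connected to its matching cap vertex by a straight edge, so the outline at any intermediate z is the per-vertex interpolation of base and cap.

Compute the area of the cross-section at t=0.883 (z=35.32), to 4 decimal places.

Cross-section at t=0.883: each vertex is (1-t)·p0[i] + t·p1[i].
  v1: (1-0.883)·(2.09,1.13) + 0.883·(2.13,1.71) = (2.1253,1.6421)
  v2: (1-0.883)·(0.53,2.18) + 0.883·(0.7,2.41) = (0.6801,2.3831)
  v3: (1-0.883)·(-1.48,1.97) + 0.883·(-1.26,2.8) = (-1.2857,2.7029)
  v4: (1-0.883)·(-4.73,1.43) + 0.883·(-1.06,1.13) = (-1.4894,1.1651)
  v5: (1-0.883)·(-1.81,-1.57) + 0.883·(-0.83,-0.26) = (-0.9447,-0.4133)
  v6: (1-0.883)·(-0.15,-3.21) + 0.883·(0.16,-2.13) = (0.1237,-2.2564)
  v7: (1-0.883)·(1.62,-3.76) + 0.883·(1.11,-1.17) = (1.1697,-1.4730)
  v8: (1-0.883)·(3.81,-2.13) + 0.883·(1.96,-0.22) = (2.1764,-0.4435)
Shoelace sum Σ(x_i·y_{i+1} − x_{i+1}·y_i):
  i=1: 2.1253·2.3831 − 0.6801·1.6421 = +3.9480 (running +3.9480)
  i=2: 0.6801·2.7029 − -1.2857·2.3831 = +4.9023 (running +8.8503)
  i=3: -1.2857·1.1651 − -1.4894·2.7029 = +2.5276 (running +11.3779)
  i=4: -1.4894·-0.4133 − -0.9447·1.1651 = +1.7161 (running +13.0941)
  i=5: -0.9447·-2.2564 − 0.1237·-0.4133 = +2.1826 (running +15.2767)
  i=6: 0.1237·-1.4730 − 1.1697·-2.2564 = +2.4569 (running +17.7336)
  i=7: 1.1697·-0.4435 − 2.1764·-1.4730 = +2.6873 (running +20.4209)
  i=8: 2.1764·1.6421 − 2.1253·-0.4435 = +4.5166 (running +24.9375)
Area = |Σ|/2 = |24.9375|/2 = 12.4687

Area at t=0.883: 12.4687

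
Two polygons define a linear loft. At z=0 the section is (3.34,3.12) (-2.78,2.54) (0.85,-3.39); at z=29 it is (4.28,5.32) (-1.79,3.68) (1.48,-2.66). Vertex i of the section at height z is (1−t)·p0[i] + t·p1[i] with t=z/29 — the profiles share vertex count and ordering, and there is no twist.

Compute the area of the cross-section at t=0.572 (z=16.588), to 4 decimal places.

Area at t=0.572: 20.8063

Cross-section at t=0.572: each vertex is (1-t)·p0[i] + t·p1[i].
  v1: (1-0.572)·(3.34,3.12) + 0.572·(4.28,5.32) = (3.8777,4.3784)
  v2: (1-0.572)·(-2.78,2.54) + 0.572·(-1.79,3.68) = (-2.2137,3.1921)
  v3: (1-0.572)·(0.85,-3.39) + 0.572·(1.48,-2.66) = (1.2104,-2.9724)
Shoelace sum Σ(x_i·y_{i+1} − x_{i+1}·y_i):
  i=1: 3.8777·3.1921 − -2.2137·4.3784 = +22.0704 (running +22.0704)
  i=2: -2.2137·-2.9724 − 1.2104·3.1921 = +2.7166 (running +24.7870)
  i=3: 1.2104·4.3784 − 3.8777·-2.9724 = +16.8256 (running +41.6126)
Area = |Σ|/2 = |41.6126|/2 = 20.8063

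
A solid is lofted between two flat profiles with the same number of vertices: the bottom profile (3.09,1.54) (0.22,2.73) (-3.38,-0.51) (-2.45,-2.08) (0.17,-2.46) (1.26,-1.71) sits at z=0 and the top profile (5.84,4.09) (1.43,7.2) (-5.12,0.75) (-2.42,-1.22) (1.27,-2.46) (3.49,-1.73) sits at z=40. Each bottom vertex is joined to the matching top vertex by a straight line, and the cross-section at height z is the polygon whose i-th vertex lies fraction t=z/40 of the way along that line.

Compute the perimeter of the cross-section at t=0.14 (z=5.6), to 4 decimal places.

Perimeter at t=0.14: 19.2220

Cross-section at t=0.14: each vertex is (1-t)·p0[i] + t·p1[i].
  v1: (1-0.14)·(3.09,1.54) + 0.14·(5.84,4.09) = (3.4750,1.8970)
  v2: (1-0.14)·(0.22,2.73) + 0.14·(1.43,7.2) = (0.3894,3.3558)
  v3: (1-0.14)·(-3.38,-0.51) + 0.14·(-5.12,0.75) = (-3.6236,-0.3336)
  v4: (1-0.14)·(-2.45,-2.08) + 0.14·(-2.42,-1.22) = (-2.4458,-1.9596)
  v5: (1-0.14)·(0.17,-2.46) + 0.14·(1.27,-2.46) = (0.3240,-2.4600)
  v6: (1-0.14)·(1.26,-1.71) + 0.14·(3.49,-1.73) = (1.5722,-1.7128)
Perimeter = Σ |v_{i+1} − v_i|:
  edge 1→2: √(-3.0856² + 1.4588²) = 3.4131 (running 3.4131)
  edge 2→3: √(-4.0130² + -3.6894²) = 5.4512 (running 8.8643)
  edge 3→4: √(1.1778² + -1.6260²) = 2.0078 (running 10.8720)
  edge 4→5: √(2.7698² + -0.5004²) = 2.8146 (running 13.6867)
  edge 5→6: √(1.2482² + 0.7472²) = 1.4548 (running 15.1414)
  edge 6→1: √(1.9028² + 3.6098²) = 4.0806 (running 19.2220)
Perimeter = 19.2220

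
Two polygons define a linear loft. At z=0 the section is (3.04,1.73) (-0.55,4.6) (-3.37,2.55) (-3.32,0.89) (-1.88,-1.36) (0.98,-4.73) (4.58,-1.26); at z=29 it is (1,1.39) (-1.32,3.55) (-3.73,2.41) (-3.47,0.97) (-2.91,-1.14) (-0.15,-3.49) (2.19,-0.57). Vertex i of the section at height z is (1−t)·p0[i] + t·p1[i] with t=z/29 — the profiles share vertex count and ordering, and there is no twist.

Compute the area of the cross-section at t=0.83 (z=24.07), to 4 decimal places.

Area at t=0.83: 26.7544

Cross-section at t=0.83: each vertex is (1-t)·p0[i] + t·p1[i].
  v1: (1-0.83)·(3.04,1.73) + 0.83·(1,1.39) = (1.3468,1.4478)
  v2: (1-0.83)·(-0.55,4.6) + 0.83·(-1.32,3.55) = (-1.1891,3.7285)
  v3: (1-0.83)·(-3.37,2.55) + 0.83·(-3.73,2.41) = (-3.6688,2.4338)
  v4: (1-0.83)·(-3.32,0.89) + 0.83·(-3.47,0.97) = (-3.4445,0.9564)
  v5: (1-0.83)·(-1.88,-1.36) + 0.83·(-2.91,-1.14) = (-2.7349,-1.1774)
  v6: (1-0.83)·(0.98,-4.73) + 0.83·(-0.15,-3.49) = (0.0421,-3.7008)
  v7: (1-0.83)·(4.58,-1.26) + 0.83·(2.19,-0.57) = (2.5963,-0.6873)
Shoelace sum Σ(x_i·y_{i+1} − x_{i+1}·y_i):
  i=1: 1.3468·3.7285 − -1.1891·1.4478 = +6.7431 (running +6.7431)
  i=2: -1.1891·2.4338 − -3.6688·3.7285 = +10.7851 (running +17.5282)
  i=3: -3.6688·0.9564 − -3.4445·2.4338 = +4.8744 (running +22.4026)
  i=4: -3.4445·-1.1774 − -2.7349·0.9564 = +6.6712 (running +29.0738)
  i=5: -2.7349·-3.7008 − 0.0421·-1.1774 = +10.1709 (running +39.2447)
  i=6: 0.0421·-0.6873 − 2.5963·-3.7008 = +9.5795 (running +48.8241)
  i=7: 2.5963·1.4478 − 1.3468·-0.6873 = +4.6846 (running +53.5087)
Area = |Σ|/2 = |53.5087|/2 = 26.7544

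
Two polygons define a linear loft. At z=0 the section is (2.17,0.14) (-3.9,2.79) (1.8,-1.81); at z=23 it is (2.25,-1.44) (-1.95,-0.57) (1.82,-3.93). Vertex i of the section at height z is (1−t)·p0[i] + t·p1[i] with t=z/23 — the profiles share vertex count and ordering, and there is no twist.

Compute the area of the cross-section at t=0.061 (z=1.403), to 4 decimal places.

Area at t=0.061: 6.3799

Cross-section at t=0.061: each vertex is (1-t)·p0[i] + t·p1[i].
  v1: (1-0.061)·(2.17,0.14) + 0.061·(2.25,-1.44) = (2.1749,0.0436)
  v2: (1-0.061)·(-3.9,2.79) + 0.061·(-1.95,-0.57) = (-3.7811,2.5850)
  v3: (1-0.061)·(1.8,-1.81) + 0.061·(1.82,-3.93) = (1.8012,-1.9393)
Shoelace sum Σ(x_i·y_{i+1} − x_{i+1}·y_i):
  i=1: 2.1749·2.5850 − -3.7811·0.0436 = +5.7871 (running +5.7871)
  i=2: -3.7811·-1.9393 − 1.8012·2.5850 = +2.6764 (running +8.4635)
  i=3: 1.8012·0.0436 − 2.1749·-1.9393 = +4.2964 (running +12.7599)
Area = |Σ|/2 = |12.7599|/2 = 6.3799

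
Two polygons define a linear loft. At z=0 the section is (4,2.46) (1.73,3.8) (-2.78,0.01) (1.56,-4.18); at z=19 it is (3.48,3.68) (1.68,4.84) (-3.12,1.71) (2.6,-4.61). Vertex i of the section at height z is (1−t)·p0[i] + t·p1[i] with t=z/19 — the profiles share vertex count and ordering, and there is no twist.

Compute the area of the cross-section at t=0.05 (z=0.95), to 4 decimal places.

Area at t=0.05: 27.1250

Cross-section at t=0.05: each vertex is (1-t)·p0[i] + t·p1[i].
  v1: (1-0.05)·(4,2.46) + 0.05·(3.48,3.68) = (3.9740,2.5210)
  v2: (1-0.05)·(1.73,3.8) + 0.05·(1.68,4.84) = (1.7275,3.8520)
  v3: (1-0.05)·(-2.78,0.01) + 0.05·(-3.12,1.71) = (-2.7970,0.0950)
  v4: (1-0.05)·(1.56,-4.18) + 0.05·(2.6,-4.61) = (1.6120,-4.2015)
Shoelace sum Σ(x_i·y_{i+1} − x_{i+1}·y_i):
  i=1: 3.9740·3.8520 − 1.7275·2.5210 = +10.9528 (running +10.9528)
  i=2: 1.7275·0.0950 − -2.7970·3.8520 = +10.9382 (running +21.8910)
  i=3: -2.7970·-4.2015 − 1.6120·0.0950 = +11.5985 (running +33.4894)
  i=4: 1.6120·2.5210 − 3.9740·-4.2015 = +20.7606 (running +54.2500)
Area = |Σ|/2 = |54.2500|/2 = 27.1250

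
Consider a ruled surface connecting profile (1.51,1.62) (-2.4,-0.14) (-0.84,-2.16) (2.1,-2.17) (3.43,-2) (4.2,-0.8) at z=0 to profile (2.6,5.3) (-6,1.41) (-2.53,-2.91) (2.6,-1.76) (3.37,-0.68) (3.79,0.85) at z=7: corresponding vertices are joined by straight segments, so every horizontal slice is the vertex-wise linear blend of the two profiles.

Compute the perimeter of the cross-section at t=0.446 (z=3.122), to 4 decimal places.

Cross-section at t=0.446: each vertex is (1-t)·p0[i] + t·p1[i].
  v1: (1-0.446)·(1.51,1.62) + 0.446·(2.6,5.3) = (1.9961,3.2613)
  v2: (1-0.446)·(-2.4,-0.14) + 0.446·(-6,1.41) = (-4.0056,0.5513)
  v3: (1-0.446)·(-0.84,-2.16) + 0.446·(-2.53,-2.91) = (-1.5937,-2.4945)
  v4: (1-0.446)·(2.1,-2.17) + 0.446·(2.6,-1.76) = (2.3230,-1.9871)
  v5: (1-0.446)·(3.43,-2) + 0.446·(3.37,-0.68) = (3.4032,-1.4113)
  v6: (1-0.446)·(4.2,-0.8) + 0.446·(3.79,0.85) = (4.0171,-0.0641)
Perimeter = Σ |v_{i+1} − v_i|:
  edge 1→2: √(-6.0017² + -2.7100²) = 6.5852 (running 6.5852)
  edge 2→3: √(2.4119² + -3.0458²) = 3.8851 (running 10.4703)
  edge 3→4: √(3.9167² + 0.5074²) = 3.9495 (running 14.4198)
  edge 4→5: √(1.0802² + 0.5759²) = 1.2241 (running 15.6439)
  edge 5→6: √(0.6139² + 1.3472²) = 1.4805 (running 17.1244)
  edge 6→1: √(-2.0210² + 3.3254²) = 3.8913 (running 21.0157)
Perimeter = 21.0157

Perimeter at t=0.446: 21.0157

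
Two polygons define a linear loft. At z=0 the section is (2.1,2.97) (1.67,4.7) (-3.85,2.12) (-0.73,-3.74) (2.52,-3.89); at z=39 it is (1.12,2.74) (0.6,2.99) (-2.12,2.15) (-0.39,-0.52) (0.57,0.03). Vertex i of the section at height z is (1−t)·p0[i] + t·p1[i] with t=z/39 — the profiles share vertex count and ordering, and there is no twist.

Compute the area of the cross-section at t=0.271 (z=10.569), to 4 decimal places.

Cross-section at t=0.271: each vertex is (1-t)·p0[i] + t·p1[i].
  v1: (1-0.271)·(2.1,2.97) + 0.271·(1.12,2.74) = (1.8344,2.9077)
  v2: (1-0.271)·(1.67,4.7) + 0.271·(0.6,2.99) = (1.3800,4.2366)
  v3: (1-0.271)·(-3.85,2.12) + 0.271·(-2.12,2.15) = (-3.3812,2.1281)
  v4: (1-0.271)·(-0.73,-3.74) + 0.271·(-0.39,-0.52) = (-0.6379,-2.8674)
  v5: (1-0.271)·(2.52,-3.89) + 0.271·(0.57,0.03) = (1.9916,-2.8277)
Shoelace sum Σ(x_i·y_{i+1} − x_{i+1}·y_i):
  i=1: 1.8344·4.2366 − 1.3800·2.9077 = +3.7590 (running +3.7590)
  i=2: 1.3800·2.1281 − -3.3812·4.2366 = +17.2615 (running +21.0205)
  i=3: -3.3812·-2.8674 − -0.6379·2.1281 = +11.0525 (running +32.0731)
  i=4: -0.6379·-2.8277 − 1.9916·-2.8674 = +7.5142 (running +39.5873)
  i=5: 1.9916·2.9077 − 1.8344·-2.8277 = +10.9779 (running +50.5652)
Area = |Σ|/2 = |50.5652|/2 = 25.2826

Area at t=0.271: 25.2826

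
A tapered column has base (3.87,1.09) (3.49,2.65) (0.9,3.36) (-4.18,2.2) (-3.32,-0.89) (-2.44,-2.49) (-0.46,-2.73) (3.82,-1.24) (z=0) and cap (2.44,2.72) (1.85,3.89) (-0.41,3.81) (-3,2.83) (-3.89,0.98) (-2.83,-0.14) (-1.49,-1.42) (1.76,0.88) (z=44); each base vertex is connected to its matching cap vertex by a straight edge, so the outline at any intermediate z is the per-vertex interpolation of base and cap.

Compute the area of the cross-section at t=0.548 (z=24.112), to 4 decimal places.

Area at t=0.548: 27.8792

Cross-section at t=0.548: each vertex is (1-t)·p0[i] + t·p1[i].
  v1: (1-0.548)·(3.87,1.09) + 0.548·(2.44,2.72) = (3.0864,1.9832)
  v2: (1-0.548)·(3.49,2.65) + 0.548·(1.85,3.89) = (2.5913,3.3295)
  v3: (1-0.548)·(0.9,3.36) + 0.548·(-0.41,3.81) = (0.1821,3.6066)
  v4: (1-0.548)·(-4.18,2.2) + 0.548·(-3,2.83) = (-3.5334,2.5452)
  v5: (1-0.548)·(-3.32,-0.89) + 0.548·(-3.89,0.98) = (-3.6324,0.1348)
  v6: (1-0.548)·(-2.44,-2.49) + 0.548·(-2.83,-0.14) = (-2.6537,-1.2022)
  v7: (1-0.548)·(-0.46,-2.73) + 0.548·(-1.49,-1.42) = (-1.0244,-2.0121)
  v8: (1-0.548)·(3.82,-1.24) + 0.548·(1.76,0.88) = (2.6911,-0.0782)
Shoelace sum Σ(x_i·y_{i+1} − x_{i+1}·y_i):
  i=1: 3.0864·3.3295 − 2.5913·1.9832 = +5.1370 (running +5.1370)
  i=2: 2.5913·3.6066 − 0.1821·3.3295 = +8.7393 (running +13.8763)
  i=3: 0.1821·2.5452 − -3.5334·3.6066 = +13.2070 (running +27.0833)
  i=4: -3.5334·0.1348 − -3.6324·2.5452 = +8.7691 (running +35.8523)
  i=5: -3.6324·-1.2022 − -2.6537·0.1348 = +4.7244 (running +40.5768)
  i=6: -2.6537·-2.0121 − -1.0244·-1.2022 = +4.1080 (running +44.6848)
  i=7: -1.0244·-0.0782 − 2.6911·-2.0121 = +5.4950 (running +50.1798)
  i=8: 2.6911·1.9832 − 3.0864·-0.0782 = +5.5786 (running +55.7584)
Area = |Σ|/2 = |55.7584|/2 = 27.8792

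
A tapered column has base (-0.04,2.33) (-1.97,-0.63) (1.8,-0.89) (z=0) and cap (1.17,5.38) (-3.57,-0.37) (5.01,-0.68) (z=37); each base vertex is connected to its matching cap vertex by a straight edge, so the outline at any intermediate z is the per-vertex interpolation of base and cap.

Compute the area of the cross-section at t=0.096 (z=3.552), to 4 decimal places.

Area at t=0.096: 7.1210

Cross-section at t=0.096: each vertex is (1-t)·p0[i] + t·p1[i].
  v1: (1-0.096)·(-0.04,2.33) + 0.096·(1.17,5.38) = (0.0762,2.6228)
  v2: (1-0.096)·(-1.97,-0.63) + 0.096·(-3.57,-0.37) = (-2.1236,-0.6050)
  v3: (1-0.096)·(1.8,-0.89) + 0.096·(5.01,-0.68) = (2.1082,-0.8698)
Shoelace sum Σ(x_i·y_{i+1} − x_{i+1}·y_i):
  i=1: 0.0762·-0.6050 − -2.1236·2.6228 = +5.5237 (running +5.5237)
  i=2: -2.1236·-0.8698 − 2.1082·-0.6050 = +3.1227 (running +8.6464)
  i=3: 2.1082·2.6228 − 0.0762·-0.8698 = +5.5955 (running +14.2419)
Area = |Σ|/2 = |14.2419|/2 = 7.1210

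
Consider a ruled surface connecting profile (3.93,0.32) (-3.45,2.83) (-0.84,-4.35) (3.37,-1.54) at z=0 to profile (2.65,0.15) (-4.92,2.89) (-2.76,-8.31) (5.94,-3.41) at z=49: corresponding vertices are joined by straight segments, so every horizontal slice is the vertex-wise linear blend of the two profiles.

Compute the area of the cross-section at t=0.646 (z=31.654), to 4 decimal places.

Area at t=0.646: 48.1195

Cross-section at t=0.646: each vertex is (1-t)·p0[i] + t·p1[i].
  v1: (1-0.646)·(3.93,0.32) + 0.646·(2.65,0.15) = (3.1031,0.2102)
  v2: (1-0.646)·(-3.45,2.83) + 0.646·(-4.92,2.89) = (-4.3996,2.8688)
  v3: (1-0.646)·(-0.84,-4.35) + 0.646·(-2.76,-8.31) = (-2.0803,-6.9082)
  v4: (1-0.646)·(3.37,-1.54) + 0.646·(5.94,-3.41) = (5.0302,-2.7480)
Shoelace sum Σ(x_i·y_{i+1} − x_{i+1}·y_i):
  i=1: 3.1031·2.8688 − -4.3996·0.2102 = +9.8268 (running +9.8268)
  i=2: -4.3996·-6.9082 − -2.0803·2.8688 = +36.3612 (running +46.1880)
  i=3: -2.0803·-2.7480 − 5.0302·-6.9082 = +40.4663 (running +86.6544)
  i=4: 5.0302·0.2102 − 3.1031·-2.7480 = +9.5847 (running +96.2390)
Area = |Σ|/2 = |96.2390|/2 = 48.1195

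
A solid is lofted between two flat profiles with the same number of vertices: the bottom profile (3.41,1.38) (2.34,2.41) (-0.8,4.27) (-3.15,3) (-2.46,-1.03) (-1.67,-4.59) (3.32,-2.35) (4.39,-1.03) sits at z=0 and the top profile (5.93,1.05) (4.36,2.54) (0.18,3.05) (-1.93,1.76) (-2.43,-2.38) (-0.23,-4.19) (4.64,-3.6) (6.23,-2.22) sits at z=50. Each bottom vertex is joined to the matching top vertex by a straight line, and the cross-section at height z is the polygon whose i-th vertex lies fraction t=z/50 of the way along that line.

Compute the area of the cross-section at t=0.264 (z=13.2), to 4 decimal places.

Cross-section at t=0.264: each vertex is (1-t)·p0[i] + t·p1[i].
  v1: (1-0.264)·(3.41,1.38) + 0.264·(5.93,1.05) = (4.0753,1.2929)
  v2: (1-0.264)·(2.34,2.41) + 0.264·(4.36,2.54) = (2.8733,2.4443)
  v3: (1-0.264)·(-0.8,4.27) + 0.264·(0.18,3.05) = (-0.5413,3.9479)
  v4: (1-0.264)·(-3.15,3) + 0.264·(-1.93,1.76) = (-2.8279,2.6726)
  v5: (1-0.264)·(-2.46,-1.03) + 0.264·(-2.43,-2.38) = (-2.4521,-1.3864)
  v6: (1-0.264)·(-1.67,-4.59) + 0.264·(-0.23,-4.19) = (-1.2898,-4.4844)
  v7: (1-0.264)·(3.32,-2.35) + 0.264·(4.64,-3.6) = (3.6685,-2.6800)
  v8: (1-0.264)·(4.39,-1.03) + 0.264·(6.23,-2.22) = (4.8758,-1.3442)
Shoelace sum Σ(x_i·y_{i+1} − x_{i+1}·y_i):
  i=1: 4.0753·2.4443 − 2.8733·1.2929 = +6.2465 (running +6.2465)
  i=2: 2.8733·3.9479 − -0.5413·2.4443 = +12.6665 (running +18.9130)
  i=3: -0.5413·2.6726 − -2.8279·3.9479 = +9.7178 (running +28.6308)
  i=4: -2.8279·-1.3864 − -2.4521·2.6726 = +10.4742 (running +39.1049)
  i=5: -2.4521·-4.4844 − -1.2898·-1.3864 = +9.2079 (running +48.3128)
  i=6: -1.2898·-2.6800 − 3.6685·-4.4844 = +19.9077 (running +68.2205)
  i=7: 3.6685·-1.3442 − 4.8758·-2.6800 = +8.1360 (running +76.3565)
  i=8: 4.8758·1.2929 − 4.0753·-1.3442 = +11.7816 (running +88.1381)
Area = |Σ|/2 = |88.1381|/2 = 44.0691

Area at t=0.264: 44.0691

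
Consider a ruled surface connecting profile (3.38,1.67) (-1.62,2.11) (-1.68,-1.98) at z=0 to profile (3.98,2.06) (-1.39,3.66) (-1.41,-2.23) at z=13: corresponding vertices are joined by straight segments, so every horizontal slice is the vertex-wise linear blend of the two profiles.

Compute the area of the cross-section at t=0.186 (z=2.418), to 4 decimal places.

Area at t=0.186: 11.2315

Cross-section at t=0.186: each vertex is (1-t)·p0[i] + t·p1[i].
  v1: (1-0.186)·(3.38,1.67) + 0.186·(3.98,2.06) = (3.4916,1.7425)
  v2: (1-0.186)·(-1.62,2.11) + 0.186·(-1.39,3.66) = (-1.5772,2.3983)
  v3: (1-0.186)·(-1.68,-1.98) + 0.186·(-1.41,-2.23) = (-1.6298,-2.0265)
Shoelace sum Σ(x_i·y_{i+1} − x_{i+1}·y_i):
  i=1: 3.4916·2.3983 − -1.5772·1.7425 = +11.1223 (running +11.1223)
  i=2: -1.5772·-2.0265 − -1.6298·2.3983 = +7.1049 (running +18.2272)
  i=3: -1.6298·1.7425 − 3.4916·-2.0265 = +4.2358 (running +22.4630)
Area = |Σ|/2 = |22.4630|/2 = 11.2315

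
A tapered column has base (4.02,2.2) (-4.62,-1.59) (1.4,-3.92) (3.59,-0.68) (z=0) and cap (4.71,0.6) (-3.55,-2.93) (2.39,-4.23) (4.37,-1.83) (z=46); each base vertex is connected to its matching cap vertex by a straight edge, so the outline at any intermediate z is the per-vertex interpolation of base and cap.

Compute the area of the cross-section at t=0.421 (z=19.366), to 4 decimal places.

Area at t=0.421: 21.3184

Cross-section at t=0.421: each vertex is (1-t)·p0[i] + t·p1[i].
  v1: (1-0.421)·(4.02,2.2) + 0.421·(4.71,0.6) = (4.3105,1.5264)
  v2: (1-0.421)·(-4.62,-1.59) + 0.421·(-3.55,-2.93) = (-4.1695,-2.1541)
  v3: (1-0.421)·(1.4,-3.92) + 0.421·(2.39,-4.23) = (1.8168,-4.0505)
  v4: (1-0.421)·(3.59,-0.68) + 0.421·(4.37,-1.83) = (3.9184,-1.1642)
Shoelace sum Σ(x_i·y_{i+1} − x_{i+1}·y_i):
  i=1: 4.3105·-2.1541 − -4.1695·1.5264 = -2.9210 (running -2.9210)
  i=2: -4.1695·-4.0505 − 1.8168·-2.1541 = +20.8023 (running +17.8813)
  i=3: 1.8168·-1.1642 − 3.9184·-4.0505 = +13.7564 (running +31.6377)
  i=4: 3.9184·1.5264 − 4.3105·-1.1642 = +10.9991 (running +42.6368)
Area = |Σ|/2 = |42.6368|/2 = 21.3184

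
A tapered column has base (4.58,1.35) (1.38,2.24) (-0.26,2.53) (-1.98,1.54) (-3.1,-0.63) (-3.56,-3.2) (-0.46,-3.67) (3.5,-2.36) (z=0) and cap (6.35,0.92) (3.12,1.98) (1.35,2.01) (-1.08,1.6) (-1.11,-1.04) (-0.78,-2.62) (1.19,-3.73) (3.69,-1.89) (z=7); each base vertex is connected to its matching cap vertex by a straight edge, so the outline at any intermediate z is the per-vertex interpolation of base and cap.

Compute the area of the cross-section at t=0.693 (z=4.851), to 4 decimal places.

Cross-section at t=0.693: each vertex is (1-t)·p0[i] + t·p1[i].
  v1: (1-0.693)·(4.58,1.35) + 0.693·(6.35,0.92) = (5.8066,1.0520)
  v2: (1-0.693)·(1.38,2.24) + 0.693·(3.12,1.98) = (2.5858,2.0598)
  v3: (1-0.693)·(-0.26,2.53) + 0.693·(1.35,2.01) = (0.8557,2.1696)
  v4: (1-0.693)·(-1.98,1.54) + 0.693·(-1.08,1.6) = (-1.3563,1.5816)
  v5: (1-0.693)·(-3.1,-0.63) + 0.693·(-1.11,-1.04) = (-1.7209,-0.9141)
  v6: (1-0.693)·(-3.56,-3.2) + 0.693·(-0.78,-2.62) = (-1.6335,-2.7981)
  v7: (1-0.693)·(-0.46,-3.67) + 0.693·(1.19,-3.73) = (0.6834,-3.7116)
  v8: (1-0.693)·(3.5,-2.36) + 0.693·(3.69,-1.89) = (3.6317,-2.0343)
Shoelace sum Σ(x_i·y_{i+1} − x_{i+1}·y_i):
  i=1: 5.8066·2.0598 − 2.5858·1.0520 = +9.2403 (running +9.2403)
  i=2: 2.5858·2.1696 − 0.8557·2.0598 = +3.8476 (running +13.0879)
  i=3: 0.8557·1.5816 − -1.3563·2.1696 = +4.2961 (running +17.3840)
  i=4: -1.3563·-0.9141 − -1.7209·1.5816 = +3.9616 (running +21.3456)
  i=5: -1.7209·-2.7981 − -1.6335·-0.9141 = +3.3221 (running +24.6677)
  i=6: -1.6335·-3.7116 − 0.6834·-2.7981 = +7.9751 (running +32.6427)
  i=7: 0.6834·-2.0343 − 3.6317·-3.7116 = +12.0889 (running +44.7316)
  i=8: 3.6317·1.0520 − 5.8066·-2.0343 = +15.6329 (running +60.3645)
Area = |Σ|/2 = |60.3645|/2 = 30.1823

Area at t=0.693: 30.1823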